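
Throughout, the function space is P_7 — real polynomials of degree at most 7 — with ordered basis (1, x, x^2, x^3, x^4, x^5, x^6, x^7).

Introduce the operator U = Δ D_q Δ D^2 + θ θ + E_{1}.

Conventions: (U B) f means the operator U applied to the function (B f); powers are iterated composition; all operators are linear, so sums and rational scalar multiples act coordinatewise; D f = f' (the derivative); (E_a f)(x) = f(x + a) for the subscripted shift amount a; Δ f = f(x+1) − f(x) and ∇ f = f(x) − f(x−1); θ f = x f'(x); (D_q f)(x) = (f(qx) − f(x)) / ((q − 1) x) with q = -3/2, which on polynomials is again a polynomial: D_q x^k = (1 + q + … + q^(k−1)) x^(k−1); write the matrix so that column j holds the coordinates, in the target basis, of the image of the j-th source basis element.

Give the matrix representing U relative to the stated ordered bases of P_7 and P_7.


the matrix is [[1, 1, 1, 1, 1, -29, 121, 739/4]; [0, 2, 2, 3, 4, 5, 426, 1813/4]; [0, 0, 5, 3, 6, 10, 15, -4011/4]; [0, 0, 0, 10, 4, 10, 20, 35]; [0, 0, 0, 0, 17, 5, 15, 35]; [0, 0, 0, 0, 0, 26, 6, 21]; [0, 0, 0, 0, 0, 0, 37, 7]; [0, 0, 0, 0, 0, 0, 0, 50]] (rows listed top to bottom)

image of 1: 1
image of x: 2x + 1
image of x^2: 5x^2 + 2x + 1
image of x^3: 10x^3 + 3x^2 + 3x + 1
image of x^4: 17x^4 + 4x^3 + 6x^2 + 4x + 1
image of x^5: 26x^5 + 5x^4 + 10x^3 + 10x^2 + 5x - 29
image of x^6: 37x^6 + 6x^5 + 15x^4 + 20x^3 + 15x^2 + 426x + 121
image of x^7: 50x^7 + 7x^6 + 21x^5 + 35x^4 + 35x^3 - (4011/4)x^2 + (1813/4)x + 739/4
each image's coordinates form column j of the matrix


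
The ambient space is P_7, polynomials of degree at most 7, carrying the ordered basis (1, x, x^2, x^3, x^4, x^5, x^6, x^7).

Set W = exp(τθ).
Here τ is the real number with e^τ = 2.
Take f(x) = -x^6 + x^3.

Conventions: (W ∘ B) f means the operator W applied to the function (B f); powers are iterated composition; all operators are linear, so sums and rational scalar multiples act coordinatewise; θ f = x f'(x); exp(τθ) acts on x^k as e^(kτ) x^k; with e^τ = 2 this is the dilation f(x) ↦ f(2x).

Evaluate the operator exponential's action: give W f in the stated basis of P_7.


exp(τθ) x^k = e^(kτ) x^k; with e^τ = 2 this sends x^k to 2^k x^k
x^3 ↦ 8 x^3
x^6 ↦ 64 x^6
applying this coordinatewise to f: exp(τθ) f = -64x^6 + 8x^3

g(x) = -64x^6 + 8x^3


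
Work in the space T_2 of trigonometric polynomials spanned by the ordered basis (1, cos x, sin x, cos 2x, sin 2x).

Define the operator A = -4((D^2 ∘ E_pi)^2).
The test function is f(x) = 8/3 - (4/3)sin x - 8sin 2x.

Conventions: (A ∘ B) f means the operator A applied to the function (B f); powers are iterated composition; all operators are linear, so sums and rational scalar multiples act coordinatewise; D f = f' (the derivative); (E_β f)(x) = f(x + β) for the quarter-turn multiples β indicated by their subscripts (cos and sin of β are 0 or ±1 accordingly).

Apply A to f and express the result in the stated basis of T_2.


g(x) = (16/3)sin x + 512sin 2x

E_pi f = 8/3 + (4/3)sin x - 8sin 2x
D E_pi f = (4/3)cos x - 16cos 2x
D D E_pi f = -(4/3)sin x + 32sin 2x
E_pi (D^2 ∘ E_pi) f = (4/3)sin x + 32sin 2x
D E_pi (D^2 ∘ E_pi) f = (4/3)cos x + 64cos 2x
D D E_pi (D^2 ∘ E_pi) f = -(4/3)sin x - 128sin 2x
(-4((D^2 ∘ E_pi)^2)) f = (16/3)sin x + 512sin 2x


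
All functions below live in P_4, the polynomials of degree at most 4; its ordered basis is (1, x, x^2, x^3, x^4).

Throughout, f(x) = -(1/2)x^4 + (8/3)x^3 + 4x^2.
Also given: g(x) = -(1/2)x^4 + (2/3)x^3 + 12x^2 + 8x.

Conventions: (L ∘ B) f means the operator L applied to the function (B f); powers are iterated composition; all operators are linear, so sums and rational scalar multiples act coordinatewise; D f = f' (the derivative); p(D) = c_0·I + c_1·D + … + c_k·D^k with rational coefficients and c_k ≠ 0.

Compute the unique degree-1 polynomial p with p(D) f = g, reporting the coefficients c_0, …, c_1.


c_0 = 1, c_1 = 1

D^0 f = -(1/2)x^4 + (8/3)x^3 + 4x^2
D^1 f = -2x^3 + 8x^2 + 8x
matching coefficients of g against c_0 f + c_1 Df + … from the top degree down determines the c_i
solution: c_0 = 1, c_1 = 1


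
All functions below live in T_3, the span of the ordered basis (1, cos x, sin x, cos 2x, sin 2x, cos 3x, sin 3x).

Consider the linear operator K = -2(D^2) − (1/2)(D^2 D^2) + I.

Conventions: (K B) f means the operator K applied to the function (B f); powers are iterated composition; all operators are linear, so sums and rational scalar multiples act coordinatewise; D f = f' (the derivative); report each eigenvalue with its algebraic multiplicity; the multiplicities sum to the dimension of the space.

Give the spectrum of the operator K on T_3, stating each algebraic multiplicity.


image of 1: 1
image of cos x: (5/2)cos x
image of sin x: (5/2)sin x
image of cos 2x: cos 2x
image of sin 2x: sin 2x
image of cos 3x: -(43/2)cos 3x
image of sin 3x: -(43/2)sin 3x
the matrix is diagonal; its diagonal is (1, 5/2, 5/2, 1, 1, -43/2, -43/2)
for a triangular matrix the eigenvalues are the diagonal entries, with algebraic multiplicity their repetition count

λ = -43/2 (multiplicity 2), λ = 1 (multiplicity 3), λ = 5/2 (multiplicity 2)


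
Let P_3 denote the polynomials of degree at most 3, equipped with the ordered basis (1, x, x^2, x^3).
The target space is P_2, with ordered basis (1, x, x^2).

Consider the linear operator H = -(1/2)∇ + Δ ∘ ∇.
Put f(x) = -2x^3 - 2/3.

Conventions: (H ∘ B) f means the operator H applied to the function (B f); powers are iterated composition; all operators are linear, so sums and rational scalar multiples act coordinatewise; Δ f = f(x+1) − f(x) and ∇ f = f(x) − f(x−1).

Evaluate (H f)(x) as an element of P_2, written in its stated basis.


the result is g(x) = 3x^2 - 15x + 1

∇ f = -6x^2 + 6x - 2
(-(1/2)∇) f = 3x^2 - 3x + 1
∇ f = -6x^2 + 6x - 2
Δ ∇ f = -12x
(-(1/2)∇ + Δ ∘ ∇) f = 3x^2 - 15x + 1


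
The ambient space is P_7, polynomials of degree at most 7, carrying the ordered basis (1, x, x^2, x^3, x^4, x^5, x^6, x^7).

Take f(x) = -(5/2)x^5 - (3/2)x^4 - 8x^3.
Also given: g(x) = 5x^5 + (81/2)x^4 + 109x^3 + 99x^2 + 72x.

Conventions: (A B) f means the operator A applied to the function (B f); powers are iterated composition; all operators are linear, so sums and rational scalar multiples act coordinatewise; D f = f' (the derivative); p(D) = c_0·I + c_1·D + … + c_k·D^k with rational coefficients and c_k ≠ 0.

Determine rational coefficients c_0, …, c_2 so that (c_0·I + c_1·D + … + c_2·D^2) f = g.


c_0 = -2, c_1 = -3, c_2 = -3/2

D^0 f = -(5/2)x^5 - (3/2)x^4 - 8x^3
D^1 f = -(25/2)x^4 - 6x^3 - 24x^2
D^2 f = -50x^3 - 18x^2 - 48x
matching coefficients of g against c_0 f + c_1 Df + … from the top degree down determines the c_i
solution: c_0 = -2, c_1 = -3, c_2 = -3/2


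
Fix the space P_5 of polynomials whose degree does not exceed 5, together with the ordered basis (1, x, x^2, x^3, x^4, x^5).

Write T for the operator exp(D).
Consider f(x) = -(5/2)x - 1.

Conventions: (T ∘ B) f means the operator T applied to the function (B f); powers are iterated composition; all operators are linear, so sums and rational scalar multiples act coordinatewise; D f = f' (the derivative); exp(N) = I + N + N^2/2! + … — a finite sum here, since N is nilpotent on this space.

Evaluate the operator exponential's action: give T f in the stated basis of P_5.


order-1 term: -5/2
the series for exp(D) f terminates at order 1
exp(D) f = -(5/2)x - 7/2

the image equals g(x) = -(5/2)x - 7/2


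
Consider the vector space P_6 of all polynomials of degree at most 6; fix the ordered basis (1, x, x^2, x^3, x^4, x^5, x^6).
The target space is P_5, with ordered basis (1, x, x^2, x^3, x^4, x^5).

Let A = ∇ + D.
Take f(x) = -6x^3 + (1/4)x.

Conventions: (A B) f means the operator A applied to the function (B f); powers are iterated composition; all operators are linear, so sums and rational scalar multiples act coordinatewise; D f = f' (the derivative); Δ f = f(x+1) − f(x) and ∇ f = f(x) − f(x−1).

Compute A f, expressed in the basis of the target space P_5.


the result is g(x) = -36x^2 + 18x - 11/2

∇ f = -18x^2 + 18x - 23/4
D f = -18x^2 + 1/4
(∇ + D) f = -36x^2 + 18x - 11/2


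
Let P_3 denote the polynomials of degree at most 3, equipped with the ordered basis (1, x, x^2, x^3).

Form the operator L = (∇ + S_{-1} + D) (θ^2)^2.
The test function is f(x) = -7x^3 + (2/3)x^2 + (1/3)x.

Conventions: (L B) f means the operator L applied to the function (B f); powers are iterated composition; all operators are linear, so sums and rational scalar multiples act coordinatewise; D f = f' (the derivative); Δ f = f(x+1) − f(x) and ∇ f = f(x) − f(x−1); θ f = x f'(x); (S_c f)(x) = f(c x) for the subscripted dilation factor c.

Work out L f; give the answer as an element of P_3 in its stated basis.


θ f = -21x^3 + (4/3)x^2 + (1/3)x
θ θ f = -63x^3 + (8/3)x^2 + (1/3)x
θ θ^2 f = -189x^3 + (16/3)x^2 + (1/3)x
θ θ θ^2 f = -567x^3 + (32/3)x^2 + (1/3)x
∇ (θ^2)^2 f = -1701x^2 + (5167/3)x - 1732/3
S_{-1} (θ^2)^2 f = 567x^3 + (32/3)x^2 - (1/3)x
D (θ^2)^2 f = -1701x^2 + (64/3)x + 1/3
(∇ + S_{-1} + D) (θ^2)^2 f = 567x^3 - (10174/3)x^2 + (5230/3)x - 577

g(x) = 567x^3 - (10174/3)x^2 + (5230/3)x - 577


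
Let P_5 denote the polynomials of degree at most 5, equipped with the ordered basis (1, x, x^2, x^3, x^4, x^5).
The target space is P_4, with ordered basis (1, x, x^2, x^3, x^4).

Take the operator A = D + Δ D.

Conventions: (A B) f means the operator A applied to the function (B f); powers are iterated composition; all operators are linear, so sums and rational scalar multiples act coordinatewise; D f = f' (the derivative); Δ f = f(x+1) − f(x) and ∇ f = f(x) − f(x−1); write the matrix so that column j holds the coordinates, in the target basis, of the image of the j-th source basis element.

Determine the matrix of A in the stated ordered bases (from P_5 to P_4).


the matrix is [[0, 1, 2, 3, 4, 5]; [0, 0, 2, 6, 12, 20]; [0, 0, 0, 3, 12, 30]; [0, 0, 0, 0, 4, 20]; [0, 0, 0, 0, 0, 5]] (rows listed top to bottom)

image of 1: 0
image of x: 1
image of x^2: 2x + 2
image of x^3: 3x^2 + 6x + 3
image of x^4: 4x^3 + 12x^2 + 12x + 4
image of x^5: 5x^4 + 20x^3 + 30x^2 + 20x + 5
each image's coordinates form column j of the matrix


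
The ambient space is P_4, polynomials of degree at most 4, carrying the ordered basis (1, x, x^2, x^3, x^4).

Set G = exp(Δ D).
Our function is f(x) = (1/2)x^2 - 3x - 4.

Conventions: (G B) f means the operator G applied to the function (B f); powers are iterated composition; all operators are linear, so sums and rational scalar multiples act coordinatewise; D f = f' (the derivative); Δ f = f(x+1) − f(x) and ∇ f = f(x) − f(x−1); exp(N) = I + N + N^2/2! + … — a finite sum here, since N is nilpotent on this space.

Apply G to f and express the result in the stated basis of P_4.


g(x) = (1/2)x^2 - 3x - 3

order-1 term: 1
the series for exp(Δ D) f terminates at order 1
exp(Δ D) f = (1/2)x^2 - 3x - 3


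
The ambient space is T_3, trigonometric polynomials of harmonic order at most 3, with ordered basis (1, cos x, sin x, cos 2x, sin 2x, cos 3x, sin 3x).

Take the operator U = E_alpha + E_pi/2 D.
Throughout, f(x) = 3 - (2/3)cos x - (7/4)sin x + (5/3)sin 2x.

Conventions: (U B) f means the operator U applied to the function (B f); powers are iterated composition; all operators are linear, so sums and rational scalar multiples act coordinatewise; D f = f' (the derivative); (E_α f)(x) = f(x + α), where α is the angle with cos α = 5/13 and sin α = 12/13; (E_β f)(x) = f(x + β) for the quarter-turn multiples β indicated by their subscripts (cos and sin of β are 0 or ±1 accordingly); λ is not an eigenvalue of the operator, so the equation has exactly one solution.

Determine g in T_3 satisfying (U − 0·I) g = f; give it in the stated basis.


write g with unknown coordinates in the stated basis and equate coefficients in (U − 0·I) g = f
solving from the highest basis element down gives g = 3 + (79/48)cos x + (3/8)sin x + (218/219)cos 2x - (119/219)sin 2x
check: U g = 3 - (2/3)cos x - (7/4)sin x + (5/3)sin 2x
so U g − 0·g = 3 - (2/3)cos x - (7/4)sin x + (5/3)sin 2x = f ✓

g(x) = 3 + (79/48)cos x + (3/8)sin x + (218/219)cos 2x - (119/219)sin 2x


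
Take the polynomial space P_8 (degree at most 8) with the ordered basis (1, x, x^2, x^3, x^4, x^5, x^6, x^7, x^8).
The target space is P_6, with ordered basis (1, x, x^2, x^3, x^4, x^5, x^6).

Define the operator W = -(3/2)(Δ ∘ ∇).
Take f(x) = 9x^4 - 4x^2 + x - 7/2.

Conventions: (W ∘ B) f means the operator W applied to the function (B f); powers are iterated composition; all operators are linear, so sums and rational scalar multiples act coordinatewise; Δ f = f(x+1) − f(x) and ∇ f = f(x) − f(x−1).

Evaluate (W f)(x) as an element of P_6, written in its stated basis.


g(x) = -162x^2 - 15

∇ f = 36x^3 - 54x^2 + 28x - 4
Δ ∇ f = 108x^2 + 10
(-(3/2)(Δ ∘ ∇)) f = -162x^2 - 15


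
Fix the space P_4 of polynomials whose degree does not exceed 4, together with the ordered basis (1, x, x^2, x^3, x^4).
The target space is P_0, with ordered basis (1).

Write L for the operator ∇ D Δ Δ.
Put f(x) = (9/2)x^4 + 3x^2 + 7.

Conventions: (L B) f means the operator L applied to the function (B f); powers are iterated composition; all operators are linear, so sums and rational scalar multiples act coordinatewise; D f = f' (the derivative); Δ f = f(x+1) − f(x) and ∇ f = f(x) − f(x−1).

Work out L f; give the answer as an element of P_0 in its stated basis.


Δ f = 18x^3 + 27x^2 + 24x + 15/2
Δ Δ f = 54x^2 + 108x + 69
D Δ Δ f = 108x + 108
∇ (D Δ Δ) f = 108

the result is g(x) = 108


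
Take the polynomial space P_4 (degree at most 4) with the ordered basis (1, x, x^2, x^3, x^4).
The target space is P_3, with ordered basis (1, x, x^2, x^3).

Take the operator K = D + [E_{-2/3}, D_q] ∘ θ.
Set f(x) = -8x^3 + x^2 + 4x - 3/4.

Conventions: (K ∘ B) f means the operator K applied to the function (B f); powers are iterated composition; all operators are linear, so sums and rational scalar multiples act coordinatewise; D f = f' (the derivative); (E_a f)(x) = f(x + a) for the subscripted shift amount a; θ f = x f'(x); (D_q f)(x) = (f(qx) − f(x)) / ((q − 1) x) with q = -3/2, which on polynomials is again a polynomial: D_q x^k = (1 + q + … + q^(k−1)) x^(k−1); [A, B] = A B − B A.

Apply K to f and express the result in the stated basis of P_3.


the image equals g(x) = -24x^2 + 82x + 62/3

D f = -24x^2 + 2x + 4
θ f = -24x^3 + 2x^2 + 4x
D_q θ f = -42x^2 - x + 4
E_{-2/3} D_q θ f = -42x^2 + 55x - 14
E_{-2/3} θ f = -24x^3 + 50x^2 - (92/3)x + 16/3
D_q E_{-2/3} θ f = -42x^2 - 25x - 92/3
[E_{-2/3}, D_q] θ f = 80x + 50/3
(D + [E_{-2/3}, D_q] ∘ θ) f = -24x^2 + 82x + 62/3


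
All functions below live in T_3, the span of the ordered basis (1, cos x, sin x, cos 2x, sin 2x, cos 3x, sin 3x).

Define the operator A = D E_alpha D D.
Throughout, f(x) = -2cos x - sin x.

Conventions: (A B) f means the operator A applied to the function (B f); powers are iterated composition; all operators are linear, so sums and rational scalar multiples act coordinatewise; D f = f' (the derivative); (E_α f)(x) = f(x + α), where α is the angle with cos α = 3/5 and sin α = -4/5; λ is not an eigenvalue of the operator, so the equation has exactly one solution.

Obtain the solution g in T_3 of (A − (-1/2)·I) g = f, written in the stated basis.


write g with unknown coordinates in the stated basis and equate coefficients in (A − (-1/2)·I) g = f
solving from the highest basis element down gives g = (10/3)sin x
check: A g = -2cos x - (8/3)sin x
so A g − (-1/2)·g = -2cos x - sin x = f ✓

the image equals g(x) = (10/3)sin x


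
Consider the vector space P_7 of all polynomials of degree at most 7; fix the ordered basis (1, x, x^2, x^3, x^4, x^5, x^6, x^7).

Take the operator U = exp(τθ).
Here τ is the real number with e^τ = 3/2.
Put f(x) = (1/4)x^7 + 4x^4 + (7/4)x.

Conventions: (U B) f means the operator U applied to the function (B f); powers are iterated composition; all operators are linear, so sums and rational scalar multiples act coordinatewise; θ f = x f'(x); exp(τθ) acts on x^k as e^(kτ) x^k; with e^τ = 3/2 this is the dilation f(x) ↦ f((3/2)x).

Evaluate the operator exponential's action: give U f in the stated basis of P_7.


exp(τθ) x^k = e^(kτ) x^k; with e^τ = 3/2 this sends x^k to (3/2)^k x^k
x ↦ 3/2 x
x^4 ↦ 81/16 x^4
x^7 ↦ 2187/128 x^7
applying this coordinatewise to f: exp(τθ) f = (2187/512)x^7 + (81/4)x^4 + (21/8)x

the image equals g(x) = (2187/512)x^7 + (81/4)x^4 + (21/8)x


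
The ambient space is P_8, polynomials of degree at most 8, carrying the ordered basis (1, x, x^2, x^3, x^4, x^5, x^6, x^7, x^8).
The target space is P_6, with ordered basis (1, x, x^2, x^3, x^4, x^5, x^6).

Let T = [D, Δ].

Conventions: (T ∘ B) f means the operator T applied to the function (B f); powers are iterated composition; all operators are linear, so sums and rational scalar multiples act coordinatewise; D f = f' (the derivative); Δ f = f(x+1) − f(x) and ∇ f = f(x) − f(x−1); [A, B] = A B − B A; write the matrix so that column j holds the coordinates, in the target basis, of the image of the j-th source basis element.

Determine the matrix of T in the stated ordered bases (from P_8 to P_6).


the matrix is [[0, 0, 0, 0, 0, 0, 0, 0, 0]; [0, 0, 0, 0, 0, 0, 0, 0, 0]; [0, 0, 0, 0, 0, 0, 0, 0, 0]; [0, 0, 0, 0, 0, 0, 0, 0, 0]; [0, 0, 0, 0, 0, 0, 0, 0, 0]; [0, 0, 0, 0, 0, 0, 0, 0, 0]; [0, 0, 0, 0, 0, 0, 0, 0, 0]] (rows listed top to bottom)

image of 1: 0
image of x: 0
image of x^2: 0
image of x^3: 0
image of x^4: 0
image of x^5: 0
image of x^6: 0
image of x^7: 0
image of x^8: 0
each image's coordinates form column j of the matrix


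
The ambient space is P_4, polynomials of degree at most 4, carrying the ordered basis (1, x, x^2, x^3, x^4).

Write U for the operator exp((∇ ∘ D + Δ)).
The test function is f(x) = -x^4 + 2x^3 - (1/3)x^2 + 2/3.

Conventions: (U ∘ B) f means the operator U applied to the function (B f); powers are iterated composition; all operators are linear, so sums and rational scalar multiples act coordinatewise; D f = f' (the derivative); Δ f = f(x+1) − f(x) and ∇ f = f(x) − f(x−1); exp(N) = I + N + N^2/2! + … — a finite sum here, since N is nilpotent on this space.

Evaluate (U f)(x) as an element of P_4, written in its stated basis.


the result is g(x) = -x^4 - 2x^3 - (55/3)x^2 - (26/3)x - 83/3

order-1 term: -4x^3 - 12x^2 + (76/3)x - 10
order-2 term: -6x^2 - 30x - 4/3
order-3 term: -4x - 16
order-4 term: -1
the series for exp((∇ ∘ D + Δ)) f terminates at order 4
exp((∇ ∘ D + Δ)) f = -x^4 - 2x^3 - (55/3)x^2 - (26/3)x - 83/3


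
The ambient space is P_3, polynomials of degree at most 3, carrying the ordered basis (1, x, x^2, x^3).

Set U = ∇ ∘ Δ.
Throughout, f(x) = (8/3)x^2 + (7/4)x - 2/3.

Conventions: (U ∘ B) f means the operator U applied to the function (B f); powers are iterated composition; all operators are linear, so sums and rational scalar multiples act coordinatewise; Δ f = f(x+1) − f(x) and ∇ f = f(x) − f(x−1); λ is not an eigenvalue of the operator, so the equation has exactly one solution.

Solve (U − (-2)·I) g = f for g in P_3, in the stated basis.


write g with unknown coordinates in the stated basis and equate coefficients in (U − (-2)·I) g = f
solving from the highest basis element down gives g = (4/3)x^2 + (7/8)x - 5/3
check: U g = 8/3
so U g − (-2)·g = (8/3)x^2 + (7/4)x - 2/3 = f ✓

the image equals g(x) = (4/3)x^2 + (7/8)x - 5/3


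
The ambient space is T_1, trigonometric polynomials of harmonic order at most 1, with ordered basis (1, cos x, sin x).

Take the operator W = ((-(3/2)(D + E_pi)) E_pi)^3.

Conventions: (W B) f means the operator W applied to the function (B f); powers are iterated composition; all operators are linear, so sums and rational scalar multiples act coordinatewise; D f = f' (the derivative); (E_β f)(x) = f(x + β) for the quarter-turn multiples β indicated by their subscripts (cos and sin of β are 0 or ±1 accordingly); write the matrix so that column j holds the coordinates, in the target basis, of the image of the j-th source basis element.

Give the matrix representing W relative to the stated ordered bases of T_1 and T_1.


the matrix is [[-27/8, 0, 0]; [0, 27/4, 27/4]; [0, -27/4, 27/4]] (rows listed top to bottom)

image of 1: -27/8
image of cos x: (27/4)cos x - (27/4)sin x
image of sin x: (27/4)cos x + (27/4)sin x
each image's coordinates form column j of the matrix


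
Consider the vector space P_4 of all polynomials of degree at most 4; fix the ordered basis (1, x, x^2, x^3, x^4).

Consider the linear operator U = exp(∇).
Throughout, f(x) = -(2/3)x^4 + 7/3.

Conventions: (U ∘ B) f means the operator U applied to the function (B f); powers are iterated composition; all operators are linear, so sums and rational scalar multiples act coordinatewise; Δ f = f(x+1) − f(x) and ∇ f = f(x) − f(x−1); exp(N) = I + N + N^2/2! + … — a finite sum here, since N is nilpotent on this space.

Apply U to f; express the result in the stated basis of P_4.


the image equals g(x) = -(2/3)x^4 - (8/3)x^3 + (8/3)x + 5/3

order-1 term: -(8/3)x^3 + 4x^2 - (8/3)x + 2/3
order-2 term: -4x^2 + 8x - 14/3
order-3 term: -(8/3)x + 4
order-4 term: -2/3
the series for exp(∇) f terminates at order 4
exp(∇) f = -(2/3)x^4 - (8/3)x^3 + (8/3)x + 5/3


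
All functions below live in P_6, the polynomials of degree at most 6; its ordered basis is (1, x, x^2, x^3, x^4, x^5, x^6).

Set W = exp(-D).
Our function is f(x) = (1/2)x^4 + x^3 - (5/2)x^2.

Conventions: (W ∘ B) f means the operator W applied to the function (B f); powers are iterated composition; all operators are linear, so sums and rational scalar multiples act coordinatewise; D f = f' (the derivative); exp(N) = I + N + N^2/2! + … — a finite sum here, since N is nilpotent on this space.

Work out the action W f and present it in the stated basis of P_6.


g(x) = (1/2)x^4 - x^3 - (5/2)x^2 + 6x - 3

order-1 term: -2x^3 - 3x^2 + 5x
order-2 term: 3x^2 + 3x - 5/2
order-3 term: -2x - 1
order-4 term: 1/2
the series for exp(-D) f terminates at order 4
exp(-D) f = (1/2)x^4 - x^3 - (5/2)x^2 + 6x - 3


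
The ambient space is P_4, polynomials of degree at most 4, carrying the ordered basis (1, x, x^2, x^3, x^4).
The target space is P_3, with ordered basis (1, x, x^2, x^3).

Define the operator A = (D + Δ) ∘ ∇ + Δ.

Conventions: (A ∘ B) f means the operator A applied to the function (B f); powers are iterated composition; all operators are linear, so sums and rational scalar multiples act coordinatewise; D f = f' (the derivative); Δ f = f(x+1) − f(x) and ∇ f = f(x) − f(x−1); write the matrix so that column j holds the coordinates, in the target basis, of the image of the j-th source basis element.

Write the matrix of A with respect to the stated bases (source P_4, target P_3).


the matrix is [[0, 1, 5, -2, 7]; [0, 0, 2, 15, -8]; [0, 0, 0, 3, 30]; [0, 0, 0, 0, 4]] (rows listed top to bottom)

image of 1: 0
image of x: 1
image of x^2: 2x + 5
image of x^3: 3x^2 + 15x - 2
image of x^4: 4x^3 + 30x^2 - 8x + 7
each image's coordinates form column j of the matrix


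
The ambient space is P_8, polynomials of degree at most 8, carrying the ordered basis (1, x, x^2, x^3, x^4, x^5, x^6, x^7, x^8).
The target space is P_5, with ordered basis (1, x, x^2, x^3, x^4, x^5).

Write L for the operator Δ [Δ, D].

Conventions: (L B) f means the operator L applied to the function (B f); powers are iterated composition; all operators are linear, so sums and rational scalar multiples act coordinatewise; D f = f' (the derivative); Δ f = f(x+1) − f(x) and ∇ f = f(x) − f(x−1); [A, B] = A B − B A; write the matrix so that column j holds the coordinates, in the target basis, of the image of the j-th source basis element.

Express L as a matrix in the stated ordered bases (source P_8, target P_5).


the matrix is [[0, 0, 0, 0, 0, 0, 0, 0, 0]; [0, 0, 0, 0, 0, 0, 0, 0, 0]; [0, 0, 0, 0, 0, 0, 0, 0, 0]; [0, 0, 0, 0, 0, 0, 0, 0, 0]; [0, 0, 0, 0, 0, 0, 0, 0, 0]; [0, 0, 0, 0, 0, 0, 0, 0, 0]] (rows listed top to bottom)

image of 1: 0
image of x: 0
image of x^2: 0
image of x^3: 0
image of x^4: 0
image of x^5: 0
image of x^6: 0
image of x^7: 0
image of x^8: 0
each image's coordinates form column j of the matrix


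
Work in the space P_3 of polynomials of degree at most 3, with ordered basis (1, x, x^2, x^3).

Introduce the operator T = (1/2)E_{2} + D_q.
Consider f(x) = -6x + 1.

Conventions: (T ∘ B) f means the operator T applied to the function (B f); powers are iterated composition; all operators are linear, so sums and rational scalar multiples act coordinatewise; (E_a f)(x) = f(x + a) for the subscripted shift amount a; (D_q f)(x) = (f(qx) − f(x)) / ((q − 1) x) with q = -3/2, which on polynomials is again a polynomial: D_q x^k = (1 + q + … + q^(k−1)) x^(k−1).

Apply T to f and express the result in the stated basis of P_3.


the image equals g(x) = -3x - 23/2

E_{2} f = -6x - 11
((1/2)E_{2}) f = -3x - 11/2
D_q f = -6
((1/2)E_{2} + D_q) f = -3x - 23/2


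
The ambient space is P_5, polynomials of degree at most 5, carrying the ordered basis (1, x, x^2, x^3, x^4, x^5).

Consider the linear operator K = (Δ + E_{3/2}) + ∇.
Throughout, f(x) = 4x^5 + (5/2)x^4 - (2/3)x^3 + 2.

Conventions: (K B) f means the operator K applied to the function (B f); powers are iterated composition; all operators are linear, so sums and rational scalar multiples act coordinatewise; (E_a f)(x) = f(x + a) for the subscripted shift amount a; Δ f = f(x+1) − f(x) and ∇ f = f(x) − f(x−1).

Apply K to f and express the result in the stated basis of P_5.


the image equals g(x) = 4x^5 + (145/2)x^4 + (373/3)x^3 + (967/4)x^2 + (301/2)x + 4747/96

Δ f = 20x^4 + 50x^3 + 53x^2 + 28x + 35/6
E_{3/2} f = 4x^5 + (65/2)x^4 + (313/3)x^3 + (663/4)x^2 + (261/2)x + 1369/32
(Δ + E_{3/2}) f = 4x^5 + (105/2)x^4 + (463/3)x^3 + (875/4)x^2 + (317/2)x + 4667/96
∇ f = 20x^4 - 30x^3 + 23x^2 - 8x + 5/6
((Δ + E_{3/2}) + ∇) f = 4x^5 + (145/2)x^4 + (373/3)x^3 + (967/4)x^2 + (301/2)x + 4747/96


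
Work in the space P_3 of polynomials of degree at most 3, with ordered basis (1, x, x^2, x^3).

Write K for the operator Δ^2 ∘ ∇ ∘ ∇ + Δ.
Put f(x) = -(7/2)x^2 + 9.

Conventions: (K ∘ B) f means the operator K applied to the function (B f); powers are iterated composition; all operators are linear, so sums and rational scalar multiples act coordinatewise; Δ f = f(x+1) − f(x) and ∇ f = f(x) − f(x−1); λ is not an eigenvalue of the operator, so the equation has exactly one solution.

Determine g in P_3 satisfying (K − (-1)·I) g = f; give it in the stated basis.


the image equals g(x) = -(7/2)x^2 + 7x + 11/2

write g with unknown coordinates in the stated basis and equate coefficients in (K − (-1)·I) g = f
solving from the highest basis element down gives g = -(7/2)x^2 + 7x + 11/2
check: K g = -7x + 7/2
so K g − (-1)·g = -(7/2)x^2 + 9 = f ✓


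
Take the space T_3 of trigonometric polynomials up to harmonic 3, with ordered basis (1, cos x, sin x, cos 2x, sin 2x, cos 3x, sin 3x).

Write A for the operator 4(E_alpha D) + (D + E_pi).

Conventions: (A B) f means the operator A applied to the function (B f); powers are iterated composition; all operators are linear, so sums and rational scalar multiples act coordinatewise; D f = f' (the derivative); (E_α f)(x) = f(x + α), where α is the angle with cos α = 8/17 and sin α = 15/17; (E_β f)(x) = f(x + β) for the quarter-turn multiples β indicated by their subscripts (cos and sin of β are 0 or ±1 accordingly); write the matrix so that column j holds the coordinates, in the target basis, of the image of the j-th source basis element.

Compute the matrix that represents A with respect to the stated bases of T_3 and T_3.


image of 1: 1
image of cos x: -(77/17)cos x - (49/17)sin x
image of sin x: (49/17)cos x - (77/17)sin x
image of cos 2x: -(1631/289)cos 2x + (710/289)sin 2x
image of sin 2x: -(710/289)cos 2x - (1631/289)sin 2x
image of cos 3x: (1027/4913)cos 3x + (43917/4913)sin 3x
image of sin 3x: -(43917/4913)cos 3x + (1027/4913)sin 3x
each image's coordinates form column j of the matrix

the matrix is [[1, 0, 0, 0, 0, 0, 0]; [0, -77/17, 49/17, 0, 0, 0, 0]; [0, -49/17, -77/17, 0, 0, 0, 0]; [0, 0, 0, -1631/289, -710/289, 0, 0]; [0, 0, 0, 710/289, -1631/289, 0, 0]; [0, 0, 0, 0, 0, 1027/4913, -43917/4913]; [0, 0, 0, 0, 0, 43917/4913, 1027/4913]] (rows listed top to bottom)


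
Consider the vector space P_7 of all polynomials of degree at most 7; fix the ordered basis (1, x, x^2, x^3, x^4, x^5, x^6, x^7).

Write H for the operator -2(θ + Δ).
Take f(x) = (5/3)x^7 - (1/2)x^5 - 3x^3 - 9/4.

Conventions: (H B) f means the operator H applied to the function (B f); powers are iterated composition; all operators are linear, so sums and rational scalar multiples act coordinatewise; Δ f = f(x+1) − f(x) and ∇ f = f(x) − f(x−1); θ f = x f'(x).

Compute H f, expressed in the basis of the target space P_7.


θ f = (35/3)x^7 - (5/2)x^5 - 9x^3
Δ f = (35/3)x^6 + 35x^5 + (335/6)x^4 + (160/3)x^3 + 21x^2 + (1/6)x - 11/6
(θ + Δ) f = (35/3)x^7 + (35/3)x^6 + (65/2)x^5 + (335/6)x^4 + (133/3)x^3 + 21x^2 + (1/6)x - 11/6
(-2(θ + Δ)) f = -(70/3)x^7 - (70/3)x^6 - 65x^5 - (335/3)x^4 - (266/3)x^3 - 42x^2 - (1/3)x + 11/3

the image equals g(x) = -(70/3)x^7 - (70/3)x^6 - 65x^5 - (335/3)x^4 - (266/3)x^3 - 42x^2 - (1/3)x + 11/3


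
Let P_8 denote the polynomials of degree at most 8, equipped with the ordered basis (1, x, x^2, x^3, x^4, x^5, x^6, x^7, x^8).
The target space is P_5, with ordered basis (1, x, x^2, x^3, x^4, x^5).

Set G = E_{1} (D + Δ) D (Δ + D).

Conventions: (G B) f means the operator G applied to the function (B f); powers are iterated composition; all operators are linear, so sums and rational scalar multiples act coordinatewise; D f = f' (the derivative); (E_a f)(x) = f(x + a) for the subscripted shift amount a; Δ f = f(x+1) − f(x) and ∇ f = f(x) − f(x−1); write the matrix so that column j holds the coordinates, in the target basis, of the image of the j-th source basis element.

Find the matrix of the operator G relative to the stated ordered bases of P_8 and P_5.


image of 1: 0
image of x: 0
image of x^2: 0
image of x^3: 24
image of x^4: 96x + 144
image of x^5: 240x^2 + 720x + 590
image of x^6: 480x^3 + 2160x^2 + 3540x + 2100
image of x^7: 840x^4 + 5040x^3 + 12390x^2 + 14700x + 7028
image of x^8: 1344x^5 + 10080x^4 + 33040x^3 + 58800x^2 + 56224x + 22848
each image's coordinates form column j of the matrix

the matrix is [[0, 0, 0, 24, 144, 590, 2100, 7028, 22848]; [0, 0, 0, 0, 96, 720, 3540, 14700, 56224]; [0, 0, 0, 0, 0, 240, 2160, 12390, 58800]; [0, 0, 0, 0, 0, 0, 480, 5040, 33040]; [0, 0, 0, 0, 0, 0, 0, 840, 10080]; [0, 0, 0, 0, 0, 0, 0, 0, 1344]] (rows listed top to bottom)


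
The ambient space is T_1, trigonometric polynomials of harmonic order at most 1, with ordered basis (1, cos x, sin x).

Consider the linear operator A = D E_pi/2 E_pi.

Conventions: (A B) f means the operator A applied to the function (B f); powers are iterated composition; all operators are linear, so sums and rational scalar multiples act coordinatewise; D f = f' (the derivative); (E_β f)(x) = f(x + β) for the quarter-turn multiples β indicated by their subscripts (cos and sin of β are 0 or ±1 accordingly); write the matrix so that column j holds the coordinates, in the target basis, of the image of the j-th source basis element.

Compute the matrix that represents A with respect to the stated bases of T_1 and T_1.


the matrix is [[0, 0, 0]; [0, 1, 0]; [0, 0, 1]] (rows listed top to bottom)

image of 1: 0
image of cos x: cos x
image of sin x: sin x
each image's coordinates form column j of the matrix


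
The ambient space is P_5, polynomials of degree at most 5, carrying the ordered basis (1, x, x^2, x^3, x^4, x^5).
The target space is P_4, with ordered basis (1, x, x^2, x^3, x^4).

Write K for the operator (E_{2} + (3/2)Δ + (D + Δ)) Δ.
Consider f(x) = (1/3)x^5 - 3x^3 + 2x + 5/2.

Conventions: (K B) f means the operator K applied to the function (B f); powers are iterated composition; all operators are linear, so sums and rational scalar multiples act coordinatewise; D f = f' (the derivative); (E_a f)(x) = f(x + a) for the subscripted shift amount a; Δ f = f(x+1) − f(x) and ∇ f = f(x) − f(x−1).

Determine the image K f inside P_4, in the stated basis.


the image equals g(x) = (5/3)x^4 + 40x^3 + (343/3)x^2 + (196/3)x - 12

Δ f = (5/3)x^4 + (10/3)x^3 - (17/3)x^2 - (22/3)x - 2/3
E_{2} Δ f = (5/3)x^4 + (50/3)x^3 + (163/3)x^2 + (190/3)x + 46/3
Δ Δ f = (20/3)x^3 + 20x^2 + (16/3)x - 8
((3/2)Δ) Δ f = 10x^3 + 30x^2 + 8x - 12
D Δ f = (20/3)x^3 + 10x^2 - (34/3)x - 22/3
Δ Δ f = (20/3)x^3 + 20x^2 + (16/3)x - 8
(D + Δ) Δ f = (40/3)x^3 + 30x^2 - 6x - 46/3
(E_{2} + (3/2)Δ + (D + Δ)) Δ f = (5/3)x^4 + 40x^3 + (343/3)x^2 + (196/3)x - 12


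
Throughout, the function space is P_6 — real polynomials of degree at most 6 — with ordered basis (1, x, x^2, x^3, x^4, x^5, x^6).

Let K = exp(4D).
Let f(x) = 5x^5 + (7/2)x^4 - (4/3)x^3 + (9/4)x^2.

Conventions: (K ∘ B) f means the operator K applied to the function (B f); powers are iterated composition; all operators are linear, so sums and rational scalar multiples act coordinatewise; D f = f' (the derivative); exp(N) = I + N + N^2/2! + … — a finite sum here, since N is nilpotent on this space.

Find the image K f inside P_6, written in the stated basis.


g(x) = 5x^5 + (207/2)x^4 + (2564/3)x^3 + (14089/4)x^2 + 7250x + 17900/3

order-1 term: 100x^4 + 56x^3 - 16x^2 + 18x
order-2 term: 800x^3 + 336x^2 - 64x + 36
order-3 term: 3200x^2 + 896x - 256/3
order-4 term: 6400x + 896
order-5 term: 5120
the series for exp(4D) f terminates at order 5
exp(4D) f = 5x^5 + (207/2)x^4 + (2564/3)x^3 + (14089/4)x^2 + 7250x + 17900/3


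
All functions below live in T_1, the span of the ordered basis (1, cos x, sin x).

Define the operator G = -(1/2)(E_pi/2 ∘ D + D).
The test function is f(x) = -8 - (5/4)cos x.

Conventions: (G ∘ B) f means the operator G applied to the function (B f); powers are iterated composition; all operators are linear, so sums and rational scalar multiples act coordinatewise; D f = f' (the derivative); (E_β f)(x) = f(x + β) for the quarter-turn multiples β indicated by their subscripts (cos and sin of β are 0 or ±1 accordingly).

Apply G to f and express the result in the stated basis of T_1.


D f = (5/4)sin x
E_pi/2 D f = (5/4)cos x
D f = (5/4)sin x
(E_pi/2 ∘ D + D) f = (5/4)cos x + (5/4)sin x
(-(1/2)(E_pi/2 ∘ D + D)) f = -(5/8)cos x - (5/8)sin x

the image equals g(x) = -(5/8)cos x - (5/8)sin x


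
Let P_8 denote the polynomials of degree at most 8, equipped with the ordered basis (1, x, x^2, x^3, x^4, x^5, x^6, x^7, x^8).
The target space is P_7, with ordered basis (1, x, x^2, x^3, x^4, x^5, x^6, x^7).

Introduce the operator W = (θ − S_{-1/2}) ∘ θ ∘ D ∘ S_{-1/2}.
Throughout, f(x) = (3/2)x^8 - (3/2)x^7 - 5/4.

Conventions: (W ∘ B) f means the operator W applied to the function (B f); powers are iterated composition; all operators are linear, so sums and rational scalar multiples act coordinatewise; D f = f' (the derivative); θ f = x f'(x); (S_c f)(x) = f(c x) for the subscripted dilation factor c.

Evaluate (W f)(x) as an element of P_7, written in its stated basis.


S_{-1/2} f = (3/512)x^8 + (3/256)x^7 - 5/4
D S_{-1/2} f = (3/64)x^7 + (21/256)x^6
θ D S_{-1/2} f = (21/64)x^7 + (63/128)x^6
θ (θ ∘ D ∘ S_{-1/2}) f = (147/64)x^7 + (189/64)x^6
S_{-1/2} (θ ∘ D ∘ S_{-1/2}) f = -(21/8192)x^7 + (63/8192)x^6
(-S_{-1/2}) (θ ∘ D ∘ S_{-1/2}) f = (21/8192)x^7 - (63/8192)x^6
(θ − S_{-1/2}) (θ ∘ D ∘ S_{-1/2}) f = (18837/8192)x^7 + (24129/8192)x^6

the image equals g(x) = (18837/8192)x^7 + (24129/8192)x^6


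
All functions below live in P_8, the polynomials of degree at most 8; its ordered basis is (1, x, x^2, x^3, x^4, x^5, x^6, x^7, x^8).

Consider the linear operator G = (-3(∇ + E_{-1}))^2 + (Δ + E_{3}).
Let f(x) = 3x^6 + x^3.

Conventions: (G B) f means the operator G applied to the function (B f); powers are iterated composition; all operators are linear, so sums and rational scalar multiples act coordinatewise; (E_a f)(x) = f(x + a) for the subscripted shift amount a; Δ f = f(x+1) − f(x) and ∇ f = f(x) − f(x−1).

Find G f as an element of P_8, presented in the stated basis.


the result is g(x) = 30x^6 + 72x^5 + 450x^4 + 1690x^3 + 3702x^2 + 4422x + 2218

∇ f = 18x^5 - 45x^4 + 60x^3 - 42x^2 + 15x - 2
E_{-1} f = 3x^6 - 18x^5 + 45x^4 - 59x^3 + 42x^2 - 15x + 2
(∇ + E_{-1}) f = 3x^6 + x^3
(-3(∇ + E_{-1})) f = -9x^6 - 3x^3
∇ (-3(∇ + E_{-1})) f = -54x^5 + 135x^4 - 180x^3 + 126x^2 - 45x + 6
E_{-1} (-3(∇ + E_{-1})) f = -9x^6 + 54x^5 - 135x^4 + 177x^3 - 126x^2 + 45x - 6
(∇ + E_{-1}) (-3(∇ + E_{-1})) f = -9x^6 - 3x^3
(-3(∇ + E_{-1})) (-3(∇ + E_{-1})) f = 27x^6 + 9x^3
Δ f = 18x^5 + 45x^4 + 60x^3 + 48x^2 + 21x + 4
E_{3} f = 3x^6 + 54x^5 + 405x^4 + 1621x^3 + 3654x^2 + 4401x + 2214
(Δ + E_{3}) f = 3x^6 + 72x^5 + 450x^4 + 1681x^3 + 3702x^2 + 4422x + 2218
((-3(∇ + E_{-1}))^2 + (Δ + E_{3})) f = 30x^6 + 72x^5 + 450x^4 + 1690x^3 + 3702x^2 + 4422x + 2218


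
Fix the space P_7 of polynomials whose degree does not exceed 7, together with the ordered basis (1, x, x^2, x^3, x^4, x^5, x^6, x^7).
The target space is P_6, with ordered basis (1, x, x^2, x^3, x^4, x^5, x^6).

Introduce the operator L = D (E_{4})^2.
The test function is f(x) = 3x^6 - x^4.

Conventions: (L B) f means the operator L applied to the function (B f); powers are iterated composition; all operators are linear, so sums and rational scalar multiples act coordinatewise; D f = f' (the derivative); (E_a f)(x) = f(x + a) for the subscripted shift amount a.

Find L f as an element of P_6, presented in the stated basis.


the result is g(x) = 18x^5 + 720x^4 + 11516x^3 + 92064x^2 + 367872x + 587776

E_{4} f = 3x^6 + 72x^5 + 719x^4 + 3824x^3 + 11424x^2 + 18176x + 12032
E_{4} E_{4} f = 3x^6 + 144x^5 + 2879x^4 + 30688x^3 + 183936x^2 + 587776x + 782336
D (E_{4})^2 f = 18x^5 + 720x^4 + 11516x^3 + 92064x^2 + 367872x + 587776


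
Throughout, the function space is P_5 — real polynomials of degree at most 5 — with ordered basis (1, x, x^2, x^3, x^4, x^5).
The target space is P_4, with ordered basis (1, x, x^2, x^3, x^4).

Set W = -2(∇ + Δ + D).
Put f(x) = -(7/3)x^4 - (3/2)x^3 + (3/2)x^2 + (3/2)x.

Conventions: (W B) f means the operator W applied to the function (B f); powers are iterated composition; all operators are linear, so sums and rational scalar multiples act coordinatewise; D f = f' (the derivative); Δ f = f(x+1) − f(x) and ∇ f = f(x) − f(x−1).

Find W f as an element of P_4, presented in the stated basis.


the image equals g(x) = 56x^3 + 27x^2 + (58/3)x - 3

∇ f = -(28/3)x^3 + (19/2)x^2 - (11/6)x + 5/6
Δ f = -(28/3)x^3 - (37/2)x^2 - (65/6)x - 5/6
D f = -(28/3)x^3 - (9/2)x^2 + 3x + 3/2
(∇ + Δ + D) f = -28x^3 - (27/2)x^2 - (29/3)x + 3/2
(-2(∇ + Δ + D)) f = 56x^3 + 27x^2 + (58/3)x - 3


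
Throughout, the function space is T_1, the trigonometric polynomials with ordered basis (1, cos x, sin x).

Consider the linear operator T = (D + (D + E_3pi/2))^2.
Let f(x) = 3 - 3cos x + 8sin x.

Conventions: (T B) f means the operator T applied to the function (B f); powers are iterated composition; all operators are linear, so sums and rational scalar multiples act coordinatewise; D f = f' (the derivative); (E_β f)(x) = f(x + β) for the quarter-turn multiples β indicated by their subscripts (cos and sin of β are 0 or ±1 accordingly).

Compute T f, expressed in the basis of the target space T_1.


D f = 8cos x + 3sin x
D f = 8cos x + 3sin x
E_3pi/2 f = 3 - 8cos x - 3sin x
(D + E_3pi/2) f = 3
(D + (D + E_3pi/2)) f = 3 + 8cos x + 3sin x
D (D + (D + E_3pi/2)) f = 3cos x - 8sin x
D (D + (D + E_3pi/2)) f = 3cos x - 8sin x
E_3pi/2 (D + (D + E_3pi/2)) f = 3 - 3cos x + 8sin x
(D + E_3pi/2) (D + (D + E_3pi/2)) f = 3
(D + (D + E_3pi/2)) (D + (D + E_3pi/2)) f = 3 + 3cos x - 8sin x

the image equals g(x) = 3 + 3cos x - 8sin x
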